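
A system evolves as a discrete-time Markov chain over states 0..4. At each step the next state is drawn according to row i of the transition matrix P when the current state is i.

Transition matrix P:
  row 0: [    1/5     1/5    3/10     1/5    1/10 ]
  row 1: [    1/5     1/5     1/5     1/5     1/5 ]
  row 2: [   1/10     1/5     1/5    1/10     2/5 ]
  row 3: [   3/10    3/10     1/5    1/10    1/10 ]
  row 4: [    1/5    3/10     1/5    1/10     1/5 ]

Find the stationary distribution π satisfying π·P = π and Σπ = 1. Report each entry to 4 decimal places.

Balance equations π_j = Σ_i π_i·P[i][j]:
  π_0 = 1/5·π_0 + 1/5·π_1 + 1/10·π_2 + 3/10·π_3 + 1/5·π_4
  π_1 = 1/5·π_0 + 1/5·π_1 + 1/5·π_2 + 3/10·π_3 + 3/10·π_4
  π_2 = 3/10·π_0 + 1/5·π_1 + 1/5·π_2 + 1/5·π_3 + 1/5·π_4
  π_3 = 1/5·π_0 + 1/5·π_1 + 1/10·π_2 + 1/10·π_3 + 1/10·π_4
  normalize: π_0 + π_1 + π_2 + π_3 + π_4 = 1
Solving the linear system gives exactly π = [2118/11011, 2591/11011, 2414/11011, 1572/11011, 2316/11011].

π = [0.1924, 0.2353, 0.2192, 0.1428, 0.2103]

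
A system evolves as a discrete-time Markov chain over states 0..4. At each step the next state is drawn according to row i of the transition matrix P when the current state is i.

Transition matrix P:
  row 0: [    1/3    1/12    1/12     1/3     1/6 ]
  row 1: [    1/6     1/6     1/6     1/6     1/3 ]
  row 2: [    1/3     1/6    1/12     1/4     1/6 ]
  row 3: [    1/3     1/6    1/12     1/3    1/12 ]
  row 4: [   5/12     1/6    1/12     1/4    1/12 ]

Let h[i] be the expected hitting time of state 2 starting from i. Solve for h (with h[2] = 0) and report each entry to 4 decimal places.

h = [10.6025, 9.6398, 0.0000, 10.5280, 10.5342]

First-step conditioning: h[2] = 0; for i ≠ 2, h[i] = 1 + Σ_k P[i][k]·h[k].
  h[0] = 1 + 1/3·h[0] + 1/12·h[1] + 1/3·h[3] + 1/6·h[4]
  h[1] = 1 + 1/6·h[0] + 1/6·h[1] + 1/6·h[3] + 1/3·h[4]
  h[3] = 1 + 1/3·h[0] + 1/6·h[1] + 1/3·h[3] + 1/12·h[4]
  h[4] = 1 + 5/12·h[0] + 1/6·h[1] + 1/4·h[3] + 1/12·h[4]
Solving the 4×4 linear system over states ≠ 2 gives exactly h = [1707/161, 1552/161, 0, 1695/161, 1696/161] (h[2] = 0 is the target).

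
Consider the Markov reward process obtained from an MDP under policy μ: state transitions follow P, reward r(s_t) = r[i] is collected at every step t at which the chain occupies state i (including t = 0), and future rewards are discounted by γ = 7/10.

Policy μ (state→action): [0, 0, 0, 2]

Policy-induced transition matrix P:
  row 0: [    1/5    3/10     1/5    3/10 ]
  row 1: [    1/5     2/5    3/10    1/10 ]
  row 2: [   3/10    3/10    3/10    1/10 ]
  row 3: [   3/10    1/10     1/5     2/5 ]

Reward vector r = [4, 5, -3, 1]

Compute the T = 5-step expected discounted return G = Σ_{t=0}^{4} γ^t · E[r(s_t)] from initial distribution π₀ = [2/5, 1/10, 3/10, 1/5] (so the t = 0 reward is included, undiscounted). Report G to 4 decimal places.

t=0: π = [0.4000, 0.1000, 0.3000, 0.2000], E[r] = 1.4000, γ^t·E[r] = 1.400000, running G = 1.400000
t=1: π = [0.2500, 0.2700, 0.2400, 0.2400], E[r] = 1.8700, γ^t·E[r] = 1.309000, running G = 2.709000
t=2: π = [0.2480, 0.2790, 0.2510, 0.2220], E[r] = 1.8560, γ^t·E[r] = 0.909440, running G = 3.618440
t=3: π = [0.2473, 0.2835, 0.2530, 0.2162], E[r] = 1.8639, γ^t·E[r] = 0.639318, running G = 4.257758
t=4: π = [0.2469, 0.2851, 0.2537, 0.2143], E[r] = 1.8666, γ^t·E[r] = 0.448171, running G = 4.705928

G = 4.7059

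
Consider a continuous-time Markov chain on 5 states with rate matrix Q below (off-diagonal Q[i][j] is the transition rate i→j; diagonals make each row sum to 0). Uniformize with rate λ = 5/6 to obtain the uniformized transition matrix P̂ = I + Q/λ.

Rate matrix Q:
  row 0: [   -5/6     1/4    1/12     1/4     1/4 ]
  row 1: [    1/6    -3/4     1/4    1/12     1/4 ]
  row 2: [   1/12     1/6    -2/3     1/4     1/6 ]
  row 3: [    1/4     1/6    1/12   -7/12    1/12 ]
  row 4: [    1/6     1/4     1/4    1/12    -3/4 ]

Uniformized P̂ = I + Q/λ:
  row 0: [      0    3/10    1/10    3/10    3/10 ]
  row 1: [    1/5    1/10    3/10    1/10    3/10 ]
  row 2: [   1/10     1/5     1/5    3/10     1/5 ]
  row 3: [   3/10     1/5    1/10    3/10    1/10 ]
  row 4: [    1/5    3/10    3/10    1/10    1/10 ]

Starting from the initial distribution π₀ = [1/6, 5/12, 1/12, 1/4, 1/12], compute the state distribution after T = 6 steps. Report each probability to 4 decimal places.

t=0: π = [0.1667, 0.4167, 0.0833, 0.2500, 0.0833]
t=1: π = [0.1833, 0.1833, 0.2083, 0.2000, 0.2250]
t=2: π = [0.1625, 0.2225, 0.2025, 0.2183, 0.1942]
t=3: π = [0.1691, 0.2134, 0.2036, 0.2167, 0.1973]
t=4: π = [0.1675, 0.2153, 0.2025, 0.2179, 0.1969]
t=5: π = [0.1680, 0.2149, 0.2027, 0.2176, 0.1968]
t=6: π = [0.1679, 0.2150, 0.2026, 0.2177, 0.1969]

π = [0.1679, 0.2150, 0.2026, 0.2177, 0.1969]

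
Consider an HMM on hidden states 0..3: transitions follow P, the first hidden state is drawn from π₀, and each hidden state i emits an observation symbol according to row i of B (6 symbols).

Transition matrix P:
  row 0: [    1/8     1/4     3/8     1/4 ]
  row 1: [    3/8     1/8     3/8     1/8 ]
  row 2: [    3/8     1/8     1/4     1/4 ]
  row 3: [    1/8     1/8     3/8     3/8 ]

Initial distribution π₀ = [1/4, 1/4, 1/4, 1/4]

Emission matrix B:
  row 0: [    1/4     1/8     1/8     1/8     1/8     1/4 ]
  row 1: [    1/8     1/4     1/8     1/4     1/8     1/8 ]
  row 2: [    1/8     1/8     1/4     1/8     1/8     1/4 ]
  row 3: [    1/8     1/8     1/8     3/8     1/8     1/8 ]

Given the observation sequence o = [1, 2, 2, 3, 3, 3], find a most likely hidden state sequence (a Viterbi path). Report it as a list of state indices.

path = [1, 2, 2, 3, 3, 3]

t=0: δ = [3.125e-02, 6.250e-02, 3.125e-02, 3.125e-02]  (obs o_0=1)
t=1: δ = [2.930e-03, 9.766e-04, 5.859e-03, 1.465e-03]  ψ = [1, 0, 1, 3]  (obs o_1=2)
t=2: δ = [2.747e-04, 9.155e-05, 3.662e-04, 1.831e-04]  ψ = [2, 0, 2, 2]  (obs o_2=2)
t=3: δ = [1.717e-05, 1.717e-05, 1.287e-05, 3.433e-05]  ψ = [2, 0, 0, 2]  (obs o_3=3)
t=4: δ = [8.047e-07, 1.073e-06, 1.609e-06, 4.828e-06]  ψ = [1, 0, 3, 3]  (obs o_4=3)
t=5: δ = [7.544e-08, 1.509e-07, 2.263e-07, 6.789e-07]  ψ = [2, 3, 3, 3]  (obs o_5=3)
backtrack: best end state = 3; path = [1, 2, 2, 3, 3, 3]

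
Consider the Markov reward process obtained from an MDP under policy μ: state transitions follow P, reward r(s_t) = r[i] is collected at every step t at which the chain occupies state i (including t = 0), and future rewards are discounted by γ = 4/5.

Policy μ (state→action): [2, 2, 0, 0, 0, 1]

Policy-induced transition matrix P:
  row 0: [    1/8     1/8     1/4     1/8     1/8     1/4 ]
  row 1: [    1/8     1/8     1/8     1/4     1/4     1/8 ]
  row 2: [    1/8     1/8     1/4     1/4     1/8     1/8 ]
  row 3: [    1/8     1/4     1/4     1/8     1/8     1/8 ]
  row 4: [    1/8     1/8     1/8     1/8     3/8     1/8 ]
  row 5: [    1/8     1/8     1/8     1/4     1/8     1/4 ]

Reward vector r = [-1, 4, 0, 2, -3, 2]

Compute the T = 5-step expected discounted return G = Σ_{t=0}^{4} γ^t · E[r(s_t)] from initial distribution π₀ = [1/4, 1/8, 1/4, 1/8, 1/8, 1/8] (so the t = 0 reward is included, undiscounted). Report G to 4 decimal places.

t=0: π = [0.2500, 0.1250, 0.2500, 0.1250, 0.1250, 0.1250], E[r] = 0.3750, γ^t·E[r] = 0.375000, running G = 0.375000
t=1: π = [0.1250, 0.1406, 0.2031, 0.1875, 0.1719, 0.1719], E[r] = 0.6406, γ^t·E[r] = 0.512500, running G = 0.887500
t=2: π = [0.1250, 0.1484, 0.1895, 0.1895, 0.1855, 0.1621], E[r] = 0.6152, γ^t·E[r] = 0.393750, running G = 1.281250
t=3: π = [0.1250, 0.1487, 0.1880, 0.1875, 0.1899, 0.1609], E[r] = 0.5967, γ^t·E[r] = 0.305500, running G = 1.586750
t=4: π = [0.1250, 0.1484, 0.1876, 0.1872, 0.1911, 0.1607], E[r] = 0.5914, γ^t·E[r] = 0.242238, running G = 1.828988

G = 1.8290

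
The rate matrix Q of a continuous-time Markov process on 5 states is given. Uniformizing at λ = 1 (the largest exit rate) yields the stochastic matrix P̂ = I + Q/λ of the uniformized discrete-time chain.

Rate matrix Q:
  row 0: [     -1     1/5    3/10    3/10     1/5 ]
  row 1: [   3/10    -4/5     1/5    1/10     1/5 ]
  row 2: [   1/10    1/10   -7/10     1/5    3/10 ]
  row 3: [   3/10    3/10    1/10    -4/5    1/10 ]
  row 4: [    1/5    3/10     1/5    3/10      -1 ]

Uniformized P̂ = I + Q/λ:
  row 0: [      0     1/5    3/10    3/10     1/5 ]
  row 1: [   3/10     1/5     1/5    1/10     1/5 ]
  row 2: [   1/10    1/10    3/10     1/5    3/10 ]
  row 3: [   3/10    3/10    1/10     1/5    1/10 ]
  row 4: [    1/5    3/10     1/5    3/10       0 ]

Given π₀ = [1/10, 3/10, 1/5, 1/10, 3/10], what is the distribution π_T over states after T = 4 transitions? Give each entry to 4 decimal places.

π = [0.1842, 0.2162, 0.2190, 0.2135, 0.1672]

t=0: π = [0.1000, 0.3000, 0.2000, 0.1000, 0.3000]
t=1: π = [0.2000, 0.2200, 0.2200, 0.2100, 0.1500]
t=2: π = [0.1810, 0.2140, 0.2210, 0.2130, 0.1710]
t=3: π = [0.1844, 0.2163, 0.2189, 0.2138, 0.1666]
t=4: π = [0.1842, 0.2162, 0.2190, 0.2135, 0.1672]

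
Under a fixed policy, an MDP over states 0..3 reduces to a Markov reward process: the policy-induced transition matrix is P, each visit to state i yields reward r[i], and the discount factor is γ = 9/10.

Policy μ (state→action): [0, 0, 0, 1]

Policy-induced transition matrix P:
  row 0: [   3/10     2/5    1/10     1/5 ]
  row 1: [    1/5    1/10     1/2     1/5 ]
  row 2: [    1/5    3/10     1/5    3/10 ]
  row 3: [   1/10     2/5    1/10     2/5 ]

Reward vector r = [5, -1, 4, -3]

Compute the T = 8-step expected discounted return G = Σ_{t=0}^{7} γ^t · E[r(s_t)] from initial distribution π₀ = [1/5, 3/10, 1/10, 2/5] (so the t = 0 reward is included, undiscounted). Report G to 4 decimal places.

G = 3.4618

t=0: π = [0.2000, 0.3000, 0.1000, 0.4000], E[r] = -0.1000, γ^t·E[r] = -0.100000, running G = -0.100000
t=1: π = [0.1800, 0.3000, 0.2300, 0.2900], E[r] = 0.6500, γ^t·E[r] = 0.585000, running G = 0.485000
t=2: π = [0.1890, 0.2870, 0.2430, 0.2810], E[r] = 0.7870, γ^t·E[r] = 0.637470, running G = 1.122470
t=3: π = [0.1908, 0.2896, 0.2391, 0.2805], E[r] = 0.7793, γ^t·E[r] = 0.568110, running G = 1.690580
t=4: π = [0.1910, 0.2892, 0.2398, 0.2800], E[r] = 0.7849, γ^t·E[r] = 0.514979, running G = 2.205559
t=5: π = [0.1911, 0.2893, 0.2397, 0.2800], E[r] = 0.7850, γ^t·E[r] = 0.463507, running G = 2.669066
t=6: π = [0.1911, 0.2893, 0.2397, 0.2800], E[r] = 0.7851, γ^t·E[r] = 0.417237, running G = 3.086304
t=7: π = [0.1911, 0.2893, 0.2397, 0.2800], E[r] = 0.7851, γ^t·E[r] = 0.375520, running G = 3.461823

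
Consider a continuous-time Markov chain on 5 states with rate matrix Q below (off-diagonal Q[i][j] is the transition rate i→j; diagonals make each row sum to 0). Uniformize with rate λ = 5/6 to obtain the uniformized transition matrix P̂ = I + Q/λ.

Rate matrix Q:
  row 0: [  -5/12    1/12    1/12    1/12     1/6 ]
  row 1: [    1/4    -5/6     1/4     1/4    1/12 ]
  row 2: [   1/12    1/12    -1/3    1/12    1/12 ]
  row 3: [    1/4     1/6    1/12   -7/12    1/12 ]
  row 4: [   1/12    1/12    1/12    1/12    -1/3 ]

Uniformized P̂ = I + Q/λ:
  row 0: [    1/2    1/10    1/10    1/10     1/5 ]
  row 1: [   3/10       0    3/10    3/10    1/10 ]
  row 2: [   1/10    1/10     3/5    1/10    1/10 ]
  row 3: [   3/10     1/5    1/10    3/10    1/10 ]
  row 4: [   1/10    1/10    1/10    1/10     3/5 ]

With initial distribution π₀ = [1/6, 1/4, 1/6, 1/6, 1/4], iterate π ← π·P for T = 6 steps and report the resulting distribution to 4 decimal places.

π = [0.2522, 0.1047, 0.2416, 0.1512, 0.2504]

t=0: π = [0.1667, 0.2500, 0.1667, 0.1667, 0.2500]
t=1: π = [0.2500, 0.0917, 0.2333, 0.1833, 0.2417]
t=2: π = [0.2550, 0.1092, 0.2350, 0.1550, 0.2458]
t=3: π = [0.2548, 0.1046, 0.2393, 0.1528, 0.2484]
t=4: π = [0.2534, 0.1048, 0.2406, 0.1515, 0.2497]
t=5: π = [0.2526, 0.1047, 0.2413, 0.1513, 0.2502]
t=6: π = [0.2522, 0.1047, 0.2416, 0.1512, 0.2504]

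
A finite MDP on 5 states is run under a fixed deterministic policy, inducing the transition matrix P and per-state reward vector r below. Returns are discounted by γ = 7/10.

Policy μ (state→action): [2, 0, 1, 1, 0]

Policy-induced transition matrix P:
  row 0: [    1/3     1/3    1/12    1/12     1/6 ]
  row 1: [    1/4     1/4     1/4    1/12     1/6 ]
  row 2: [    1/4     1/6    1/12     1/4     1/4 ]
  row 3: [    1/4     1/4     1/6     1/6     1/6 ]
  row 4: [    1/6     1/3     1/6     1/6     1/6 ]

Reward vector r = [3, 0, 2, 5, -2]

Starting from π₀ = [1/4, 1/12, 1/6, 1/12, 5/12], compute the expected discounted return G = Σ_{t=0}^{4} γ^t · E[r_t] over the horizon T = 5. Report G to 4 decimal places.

t=0: π = [0.2500, 0.0833, 0.1667, 0.0833, 0.4167], E[r] = 0.6667, γ^t·E[r] = 0.666667, running G = 0.666667
t=1: π = [0.2361, 0.2917, 0.1389, 0.1528, 0.1806], E[r] = 1.3889, γ^t·E[r] = 0.972222, running G = 1.638889
t=2: π = [0.2546, 0.2731, 0.1597, 0.1343, 0.1782], E[r] = 1.3981, γ^t·E[r] = 0.685093, running G = 2.323981
t=3: π = [0.2564, 0.2728, 0.1549, 0.1360, 0.1800], E[r] = 1.3989, γ^t·E[r] = 0.479829, running G = 2.803811
t=4: π = [0.2564, 0.2735, 0.1551, 0.1355, 0.1796], E[r] = 1.3976, γ^t·E[r] = 0.335564, running G = 3.139375

G = 3.1394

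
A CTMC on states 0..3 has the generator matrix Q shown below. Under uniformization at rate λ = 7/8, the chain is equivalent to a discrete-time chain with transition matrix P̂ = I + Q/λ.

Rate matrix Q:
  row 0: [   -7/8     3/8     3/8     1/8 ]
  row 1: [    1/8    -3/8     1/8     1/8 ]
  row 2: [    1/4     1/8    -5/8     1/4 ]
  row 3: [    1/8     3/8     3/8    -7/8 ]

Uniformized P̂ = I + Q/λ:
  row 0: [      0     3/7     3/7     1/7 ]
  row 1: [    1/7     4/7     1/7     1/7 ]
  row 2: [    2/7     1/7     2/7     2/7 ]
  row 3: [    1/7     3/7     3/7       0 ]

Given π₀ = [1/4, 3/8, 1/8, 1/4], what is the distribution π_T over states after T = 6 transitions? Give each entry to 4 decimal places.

π = [0.1592, 0.4091, 0.2726, 0.1592]

t=0: π = [0.2500, 0.3750, 0.1250, 0.2500]
t=1: π = [0.1250, 0.4464, 0.3036, 0.1250]
t=2: π = [0.1684, 0.4056, 0.2577, 0.1684]
t=3: π = [0.1556, 0.4129, 0.2759, 0.1556]
t=4: π = [0.1600, 0.4087, 0.2712, 0.1600]
t=5: π = [0.1587, 0.4095, 0.2730, 0.1587]
t=6: π = [0.1592, 0.4091, 0.2726, 0.1592]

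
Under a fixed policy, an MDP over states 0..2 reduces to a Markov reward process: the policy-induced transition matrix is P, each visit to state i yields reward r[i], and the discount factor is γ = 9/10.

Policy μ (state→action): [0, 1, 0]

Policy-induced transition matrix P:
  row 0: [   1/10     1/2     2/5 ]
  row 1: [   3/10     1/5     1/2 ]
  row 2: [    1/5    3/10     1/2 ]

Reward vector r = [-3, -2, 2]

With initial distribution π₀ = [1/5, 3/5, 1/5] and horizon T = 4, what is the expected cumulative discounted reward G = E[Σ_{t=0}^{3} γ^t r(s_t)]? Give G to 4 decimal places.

G = -2.1447

t=0: π = [0.2000, 0.6000, 0.2000], E[r] = -1.4000, γ^t·E[r] = -1.400000, running G = -1.400000
t=1: π = [0.2400, 0.2800, 0.4800], E[r] = -0.3200, γ^t·E[r] = -0.288000, running G = -1.688000
t=2: π = [0.2040, 0.3200, 0.4760], E[r] = -0.3000, γ^t·E[r] = -0.243000, running G = -1.931000
t=3: π = [0.2116, 0.3088, 0.4796], E[r] = -0.2932, γ^t·E[r] = -0.213743, running G = -2.144743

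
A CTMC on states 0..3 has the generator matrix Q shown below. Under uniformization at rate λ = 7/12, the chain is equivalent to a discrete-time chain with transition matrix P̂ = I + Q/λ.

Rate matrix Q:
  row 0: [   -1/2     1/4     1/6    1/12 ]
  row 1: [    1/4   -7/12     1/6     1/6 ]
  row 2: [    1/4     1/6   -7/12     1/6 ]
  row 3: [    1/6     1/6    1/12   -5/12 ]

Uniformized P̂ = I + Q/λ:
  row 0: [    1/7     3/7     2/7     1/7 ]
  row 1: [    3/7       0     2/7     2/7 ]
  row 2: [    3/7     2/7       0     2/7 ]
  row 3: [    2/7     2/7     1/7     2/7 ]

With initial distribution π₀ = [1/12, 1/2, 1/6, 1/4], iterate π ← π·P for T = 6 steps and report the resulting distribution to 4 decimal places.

π = [0.3061, 0.2569, 0.1951, 0.2418]

t=0: π = [0.0833, 0.5000, 0.1667, 0.2500]
t=1: π = [0.3690, 0.1548, 0.2024, 0.2738]
t=2: π = [0.2840, 0.2942, 0.1888, 0.2330]
t=3: π = [0.3141, 0.2422, 0.1985, 0.2451]
t=4: π = [0.3038, 0.2614, 0.1940, 0.2408]
t=5: π = [0.3074, 0.2544, 0.1959, 0.2423]
t=6: π = [0.3061, 0.2569, 0.1951, 0.2418]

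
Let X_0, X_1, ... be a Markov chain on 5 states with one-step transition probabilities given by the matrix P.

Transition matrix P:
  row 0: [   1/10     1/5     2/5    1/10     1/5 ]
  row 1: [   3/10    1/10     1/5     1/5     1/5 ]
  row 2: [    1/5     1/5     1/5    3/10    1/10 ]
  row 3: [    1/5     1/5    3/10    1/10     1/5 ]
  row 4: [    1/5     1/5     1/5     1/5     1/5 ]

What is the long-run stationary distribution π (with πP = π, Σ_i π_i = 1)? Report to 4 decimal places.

π = [0.1983, 0.1818, 0.2584, 0.1873, 0.1742]

Balance equations π_j = Σ_i π_i·P[i][j]:
  π_0 = 1/10·π_0 + 3/10·π_1 + 1/5·π_2 + 1/5·π_3 + 1/5·π_4
  π_1 = 1/5·π_0 + 1/10·π_1 + 1/5·π_2 + 1/5·π_3 + 1/5·π_4
  π_2 = 2/5·π_0 + 1/5·π_1 + 1/5·π_2 + 3/10·π_3 + 1/5·π_4
  π_3 = 1/10·π_0 + 1/5·π_1 + 3/10·π_2 + 1/10·π_3 + 1/5·π_4
  normalize: π_0 + π_1 + π_2 + π_3 + π_4 = 1
Solving the linear system gives exactly π = [24/121, 2/11, 3408/13189, 2470/13189, 2297/13189].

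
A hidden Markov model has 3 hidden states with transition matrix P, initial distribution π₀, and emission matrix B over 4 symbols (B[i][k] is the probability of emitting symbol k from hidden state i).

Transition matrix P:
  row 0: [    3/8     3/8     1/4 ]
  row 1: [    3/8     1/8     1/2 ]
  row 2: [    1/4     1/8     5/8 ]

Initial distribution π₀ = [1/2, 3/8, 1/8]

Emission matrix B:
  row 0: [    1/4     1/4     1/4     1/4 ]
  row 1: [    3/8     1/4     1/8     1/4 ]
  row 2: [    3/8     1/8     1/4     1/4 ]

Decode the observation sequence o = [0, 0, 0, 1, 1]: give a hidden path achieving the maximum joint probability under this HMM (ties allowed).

t=0: δ = [1.250e-01, 1.406e-01, 4.688e-02]  (obs o_0=0)
t=1: δ = [1.318e-02, 1.758e-02, 2.637e-02]  ψ = [1, 0, 1]  (obs o_1=0)
t=2: δ = [1.648e-03, 1.854e-03, 6.180e-03]  ψ = [1, 0, 2]  (obs o_2=0)
t=3: δ = [3.862e-04, 1.931e-04, 4.828e-04]  ψ = [2, 2, 2]  (obs o_3=1)
t=4: δ = [3.621e-05, 3.621e-05, 3.772e-05]  ψ = [0, 0, 2]  (obs o_4=1)
backtrack: best end state = 2; path = [1, 2, 2, 2, 2]

path = [1, 2, 2, 2, 2]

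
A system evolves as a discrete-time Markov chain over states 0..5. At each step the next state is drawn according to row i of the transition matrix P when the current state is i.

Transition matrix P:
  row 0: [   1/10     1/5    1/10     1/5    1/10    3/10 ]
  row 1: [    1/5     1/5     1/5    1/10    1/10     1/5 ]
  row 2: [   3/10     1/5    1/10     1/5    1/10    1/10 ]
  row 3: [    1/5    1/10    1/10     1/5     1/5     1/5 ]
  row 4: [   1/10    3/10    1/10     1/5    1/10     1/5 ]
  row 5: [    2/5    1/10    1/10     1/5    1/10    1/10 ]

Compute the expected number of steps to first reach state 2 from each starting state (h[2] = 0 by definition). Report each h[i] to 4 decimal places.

First-step conditioning: h[2] = 0; for i ≠ 2, h[i] = 1 + Σ_k P[i][k]·h[k].
  h[0] = 1 + 1/10·h[0] + 1/5·h[1] + 1/5·h[3] + 1/10·h[4] + 3/10·h[5]
  h[1] = 1 + 1/5·h[0] + 1/5·h[1] + 1/10·h[3] + 1/10·h[4] + 1/5·h[5]
  h[3] = 1 + 1/5·h[0] + 1/10·h[1] + 1/5·h[3] + 1/5·h[4] + 1/5·h[5]
  h[4] = 1 + 1/10·h[0] + 3/10·h[1] + 1/5·h[3] + 1/10·h[4] + 1/5·h[5]
  h[5] = 1 + 2/5·h[0] + 1/10·h[1] + 1/5·h[3] + 1/10·h[4] + 1/10·h[5]
Solving the 5×5 linear system over states ≠ 2 gives exactly h = [118030/13839, 106030/13839, 0, 17000/1977, 38910/4613, 119030/13839] (h[2] = 0 is the target).

h = [8.5288, 7.6617, 0.0000, 8.5989, 8.4349, 8.6011]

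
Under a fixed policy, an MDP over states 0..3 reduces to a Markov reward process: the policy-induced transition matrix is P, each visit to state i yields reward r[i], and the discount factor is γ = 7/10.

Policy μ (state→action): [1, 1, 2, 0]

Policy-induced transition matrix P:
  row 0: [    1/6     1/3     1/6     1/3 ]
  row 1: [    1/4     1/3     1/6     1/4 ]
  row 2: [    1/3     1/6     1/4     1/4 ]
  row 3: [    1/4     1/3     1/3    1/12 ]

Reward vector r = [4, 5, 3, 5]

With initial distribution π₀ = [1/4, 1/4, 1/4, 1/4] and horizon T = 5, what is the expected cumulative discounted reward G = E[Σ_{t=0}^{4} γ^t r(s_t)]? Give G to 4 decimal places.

G = 11.8726

t=0: π = [0.2500, 0.2500, 0.2500, 0.2500], E[r] = 4.2500, γ^t·E[r] = 4.250000, running G = 4.250000
t=1: π = [0.2500, 0.2917, 0.2292, 0.2292], E[r] = 4.2917, γ^t·E[r] = 3.004167, running G = 7.254167
t=2: π = [0.2483, 0.2951, 0.2240, 0.2326], E[r] = 4.3038, γ^t·E[r] = 2.108872, running G = 9.363038
t=3: π = [0.2480, 0.2960, 0.2241, 0.2319], E[r] = 4.3038, γ^t·E[r] = 1.476210, running G = 10.839248
t=4: π = [0.2480, 0.2960, 0.2240, 0.2320], E[r] = 4.3040, γ^t·E[r] = 1.033390, running G = 11.872639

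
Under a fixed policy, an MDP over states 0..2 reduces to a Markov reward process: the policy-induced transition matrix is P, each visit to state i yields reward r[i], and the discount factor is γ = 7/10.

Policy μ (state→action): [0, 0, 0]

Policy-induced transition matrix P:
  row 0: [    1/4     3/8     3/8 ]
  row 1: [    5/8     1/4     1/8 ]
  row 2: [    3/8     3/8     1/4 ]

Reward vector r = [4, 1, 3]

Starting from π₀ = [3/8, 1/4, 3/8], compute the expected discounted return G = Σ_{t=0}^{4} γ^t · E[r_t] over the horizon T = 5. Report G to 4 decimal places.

t=0: π = [0.3750, 0.2500, 0.3750], E[r] = 2.8750, γ^t·E[r] = 2.875000, running G = 2.875000
t=1: π = [0.3906, 0.3438, 0.2656], E[r] = 2.7031, γ^t·E[r] = 1.892188, running G = 4.767188
t=2: π = [0.4121, 0.3320, 0.2559], E[r] = 2.7480, γ^t·E[r] = 1.346543, running G = 6.113730
t=3: π = [0.4065, 0.3335, 0.2600], E[r] = 2.7395, γ^t·E[r] = 0.939649, running G = 7.053380
t=4: π = [0.4076, 0.3333, 0.2591], E[r] = 2.7409, γ^t·E[r] = 0.658099, running G = 7.711478

G = 7.7115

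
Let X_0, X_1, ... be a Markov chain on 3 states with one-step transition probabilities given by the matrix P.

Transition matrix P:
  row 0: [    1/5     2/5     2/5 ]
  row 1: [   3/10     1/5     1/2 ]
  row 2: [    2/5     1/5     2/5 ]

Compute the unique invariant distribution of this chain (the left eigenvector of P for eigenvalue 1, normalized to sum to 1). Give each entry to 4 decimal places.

Balance equations π_j = Σ_i π_i·P[i][j]:
  π_0 = 1/5·π_0 + 3/10·π_1 + 2/5·π_2
  π_1 = 2/5·π_0 + 1/5·π_1 + 1/5·π_2
  normalize: π_0 + π_1 + π_2 = 1
Solving the linear system gives exactly π = [19/61, 16/61, 26/61].

π = [0.3115, 0.2623, 0.4262]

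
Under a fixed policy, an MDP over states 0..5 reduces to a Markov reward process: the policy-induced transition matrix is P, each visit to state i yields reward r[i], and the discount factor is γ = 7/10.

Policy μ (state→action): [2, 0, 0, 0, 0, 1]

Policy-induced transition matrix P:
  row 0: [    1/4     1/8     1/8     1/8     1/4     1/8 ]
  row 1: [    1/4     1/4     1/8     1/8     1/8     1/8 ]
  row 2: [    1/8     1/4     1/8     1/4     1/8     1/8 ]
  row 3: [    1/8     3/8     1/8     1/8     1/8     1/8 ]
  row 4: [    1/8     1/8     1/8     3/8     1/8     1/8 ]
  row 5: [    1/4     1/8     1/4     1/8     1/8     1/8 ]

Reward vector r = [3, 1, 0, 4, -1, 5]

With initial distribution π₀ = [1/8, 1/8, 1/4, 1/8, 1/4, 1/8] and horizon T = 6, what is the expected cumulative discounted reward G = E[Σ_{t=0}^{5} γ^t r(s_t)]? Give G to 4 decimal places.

G = 5.2873

t=0: π = [0.1250, 0.1250, 0.2500, 0.1250, 0.2500, 0.1250], E[r] = 1.3750, γ^t·E[r] = 1.375000, running G = 1.375000
t=1: π = [0.1719, 0.2031, 0.1406, 0.2188, 0.1406, 0.1250], E[r] = 2.0781, γ^t·E[r] = 1.454688, running G = 2.829688
t=2: π = [0.1875, 0.2227, 0.1406, 0.1777, 0.1465, 0.1250], E[r] = 1.9746, γ^t·E[r] = 0.967559, running G = 3.797246
t=3: π = [0.1919, 0.2148, 0.1406, 0.1792, 0.1484, 0.1250], E[r] = 1.9839, γ^t·E[r] = 0.680473, running G = 4.477719
t=4: π = [0.1915, 0.2142, 0.1406, 0.1797, 0.1490, 0.1250], E[r] = 1.9834, γ^t·E[r] = 0.476214, running G = 4.953933
t=5: π = [0.1913, 0.2143, 0.1406, 0.1798, 0.1489, 0.1250], E[r] = 1.9837, γ^t·E[r] = 0.333393, running G = 5.287327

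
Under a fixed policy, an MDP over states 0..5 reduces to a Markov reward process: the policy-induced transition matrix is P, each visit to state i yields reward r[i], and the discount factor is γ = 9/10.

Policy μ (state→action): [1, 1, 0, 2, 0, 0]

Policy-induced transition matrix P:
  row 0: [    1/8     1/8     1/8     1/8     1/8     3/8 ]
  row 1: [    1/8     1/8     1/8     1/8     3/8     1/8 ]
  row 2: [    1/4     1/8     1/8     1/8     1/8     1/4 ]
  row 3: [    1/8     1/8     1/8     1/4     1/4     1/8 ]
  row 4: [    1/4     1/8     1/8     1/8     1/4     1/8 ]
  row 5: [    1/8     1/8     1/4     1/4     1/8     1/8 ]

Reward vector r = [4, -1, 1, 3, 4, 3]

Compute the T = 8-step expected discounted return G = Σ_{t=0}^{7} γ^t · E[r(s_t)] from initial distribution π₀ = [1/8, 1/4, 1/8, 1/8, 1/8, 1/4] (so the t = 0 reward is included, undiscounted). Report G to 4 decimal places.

t=0: π = [0.1250, 0.2500, 0.1250, 0.1250, 0.1250, 0.2500], E[r] = 2.0000, γ^t·E[r] = 2.000000, running G = 2.000000
t=1: π = [0.1563, 0.1250, 0.1563, 0.1719, 0.2188, 0.1719], E[r] = 2.5625, γ^t·E[r] = 2.306250, running G = 4.306250
t=2: π = [0.1719, 0.1250, 0.1465, 0.1680, 0.2051, 0.1836], E[r] = 2.5840, γ^t·E[r] = 2.093027, running G = 6.399277
t=3: π = [0.1689, 0.1250, 0.1479, 0.1689, 0.2029, 0.1863], E[r] = 2.5759, γ^t·E[r] = 1.877851, running G = 8.277129
t=4: π = [0.1689, 0.1250, 0.1483, 0.1694, 0.2027, 0.1857], E[r] = 2.5750, γ^t·E[r] = 1.689466, running G = 9.966594
t=5: π = [0.1689, 0.1250, 0.1482, 0.1694, 0.2028, 0.1857], E[r] = 2.5752, γ^t·E[r] = 1.520636, running G = 11.487230
t=6: π = [0.1689, 0.1250, 0.1482, 0.1694, 0.2028, 0.1857], E[r] = 2.5752, γ^t·E[r] = 1.368570, running G = 12.855800
t=7: π = [0.1689, 0.1250, 0.1482, 0.1694, 0.2028, 0.1857], E[r] = 2.5752, γ^t·E[r] = 1.231714, running G = 14.087514

G = 14.0875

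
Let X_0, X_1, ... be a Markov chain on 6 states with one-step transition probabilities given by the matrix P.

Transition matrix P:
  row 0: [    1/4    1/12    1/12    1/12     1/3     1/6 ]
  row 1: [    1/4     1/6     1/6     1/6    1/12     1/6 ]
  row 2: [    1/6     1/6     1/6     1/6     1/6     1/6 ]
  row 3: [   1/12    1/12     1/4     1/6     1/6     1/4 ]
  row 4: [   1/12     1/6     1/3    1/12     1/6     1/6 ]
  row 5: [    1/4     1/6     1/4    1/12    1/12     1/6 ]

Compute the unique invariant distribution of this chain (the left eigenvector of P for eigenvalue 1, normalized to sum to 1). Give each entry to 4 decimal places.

π = [0.1841, 0.1411, 0.2047, 0.1224, 0.1708, 0.1769]

Balance equations π_j = Σ_i π_i·P[i][j]:
  π_0 = 1/4·π_0 + 1/4·π_1 + 1/6·π_2 + 1/12·π_3 + 1/12·π_4 + 1/4·π_5
  π_1 = 1/12·π_0 + 1/6·π_1 + 1/6·π_2 + 1/12·π_3 + 1/6·π_4 + 1/6·π_5
  π_2 = 1/12·π_0 + 1/6·π_1 + 1/6·π_2 + 1/4·π_3 + 1/3·π_4 + 1/4·π_5
  π_3 = 1/12·π_0 + 1/6·π_1 + 1/6·π_2 + 1/6·π_3 + 1/12·π_4 + 1/12·π_5
  π_4 = 1/3·π_0 + 1/12·π_1 + 1/6·π_2 + 1/6·π_3 + 1/6·π_4 + 1/12·π_5
  normalize: π_0 + π_1 + π_2 + π_3 + π_4 + π_5 = 1
Solving the linear system gives exactly π = [42892/233017, 32886/233017, 47707/233017, 28510/233017, 39810/233017, 41212/233017].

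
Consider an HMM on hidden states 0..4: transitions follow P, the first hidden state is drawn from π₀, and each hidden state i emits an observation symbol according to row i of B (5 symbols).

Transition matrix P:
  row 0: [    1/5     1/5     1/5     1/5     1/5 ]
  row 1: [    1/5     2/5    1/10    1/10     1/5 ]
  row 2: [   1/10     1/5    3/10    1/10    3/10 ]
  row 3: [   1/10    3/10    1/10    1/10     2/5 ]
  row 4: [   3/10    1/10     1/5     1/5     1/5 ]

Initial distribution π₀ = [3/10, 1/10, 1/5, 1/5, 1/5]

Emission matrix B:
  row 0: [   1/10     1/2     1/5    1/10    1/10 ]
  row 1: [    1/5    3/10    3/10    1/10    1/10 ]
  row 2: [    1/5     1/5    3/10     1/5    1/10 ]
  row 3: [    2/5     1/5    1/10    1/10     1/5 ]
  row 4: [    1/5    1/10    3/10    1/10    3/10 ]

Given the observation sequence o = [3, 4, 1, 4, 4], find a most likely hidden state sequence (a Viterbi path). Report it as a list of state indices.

path = [2, 4, 0, 3, 4]

t=0: δ = [3.000e-02, 1.000e-02, 4.000e-02, 2.000e-02, 2.000e-02]  (obs o_0=3)
t=1: δ = [6.000e-04, 8.000e-04, 1.200e-03, 1.200e-03, 3.600e-03]  ψ = [0, 2, 2, 0, 2]  (obs o_1=4)
t=2: δ = [5.400e-04, 1.080e-04, 1.440e-04, 1.440e-04, 7.200e-05]  ψ = [4, 3, 4, 4, 4]  (obs o_2=1)
t=3: δ = [1.080e-05, 1.080e-05, 1.080e-05, 2.160e-05, 3.240e-05]  ψ = [0, 0, 0, 0, 0]  (obs o_3=4)
t=4: δ = [9.720e-07, 6.480e-07, 6.480e-07, 1.296e-06, 2.592e-06]  ψ = [4, 3, 4, 4, 3]  (obs o_4=4)
backtrack: best end state = 4; path = [2, 4, 0, 3, 4]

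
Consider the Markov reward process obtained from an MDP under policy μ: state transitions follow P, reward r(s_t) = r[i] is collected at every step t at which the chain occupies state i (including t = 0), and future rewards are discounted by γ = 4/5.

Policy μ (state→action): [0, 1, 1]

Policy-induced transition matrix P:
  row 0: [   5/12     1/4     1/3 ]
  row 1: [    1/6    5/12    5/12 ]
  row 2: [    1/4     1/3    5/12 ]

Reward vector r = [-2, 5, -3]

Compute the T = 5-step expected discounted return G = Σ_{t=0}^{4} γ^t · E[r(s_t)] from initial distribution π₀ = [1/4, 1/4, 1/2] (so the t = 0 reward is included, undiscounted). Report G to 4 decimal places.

G = -0.8332

t=0: π = [0.2500, 0.2500, 0.5000], E[r] = -0.7500, γ^t·E[r] = -0.750000, running G = -0.750000
t=1: π = [0.2708, 0.3333, 0.3958], E[r] = -0.0625, γ^t·E[r] = -0.050000, running G = -0.800000
t=2: π = [0.2674, 0.3385, 0.3941], E[r] = -0.0243, γ^t·E[r] = -0.015556, running G = -0.815556
t=3: π = [0.2663, 0.3393, 0.3944], E[r] = -0.0195, γ^t·E[r] = -0.010000, running G = -0.825556
t=4: π = [0.2661, 0.3394, 0.3945], E[r] = -0.0186, γ^t·E[r] = -0.007620, running G = -0.833175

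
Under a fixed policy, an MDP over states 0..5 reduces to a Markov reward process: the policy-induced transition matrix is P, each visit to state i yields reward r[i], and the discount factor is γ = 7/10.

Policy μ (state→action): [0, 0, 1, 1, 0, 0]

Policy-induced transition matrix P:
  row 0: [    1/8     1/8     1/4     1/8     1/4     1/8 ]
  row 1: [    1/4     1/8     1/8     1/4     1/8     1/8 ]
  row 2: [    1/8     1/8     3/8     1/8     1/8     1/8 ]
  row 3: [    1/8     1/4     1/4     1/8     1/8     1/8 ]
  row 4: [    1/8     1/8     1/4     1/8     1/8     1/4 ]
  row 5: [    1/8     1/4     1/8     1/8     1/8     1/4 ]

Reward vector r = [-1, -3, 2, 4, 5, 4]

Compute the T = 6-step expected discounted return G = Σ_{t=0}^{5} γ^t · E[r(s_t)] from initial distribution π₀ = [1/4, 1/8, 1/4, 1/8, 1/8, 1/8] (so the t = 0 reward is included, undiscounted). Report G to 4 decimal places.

G = 5.0306

t=0: π = [0.2500, 0.1250, 0.2500, 0.1250, 0.1250, 0.1250], E[r] = 1.5000, γ^t·E[r] = 1.500000, running G = 1.500000
t=1: π = [0.1406, 0.1563, 0.2500, 0.1406, 0.1563, 0.1563], E[r] = 1.8594, γ^t·E[r] = 1.301563, running G = 2.801563
t=2: π = [0.1445, 0.1621, 0.2422, 0.1445, 0.1426, 0.1641], E[r] = 1.8008, γ^t·E[r] = 0.882383, running G = 3.683945
t=3: π = [0.1453, 0.1636, 0.2395, 0.1453, 0.1431, 0.1633], E[r] = 1.7927, γ^t·E[r] = 0.614905, running G = 4.298850
t=4: π = [0.1454, 0.1636, 0.2391, 0.1454, 0.1432, 0.1633], E[r] = 1.7928, γ^t·E[r] = 0.430441, running G = 4.729290
t=5: π = [0.1454, 0.1636, 0.2390, 0.1454, 0.1432, 0.1633], E[r] = 1.7927, γ^t·E[r] = 0.301306, running G = 5.030597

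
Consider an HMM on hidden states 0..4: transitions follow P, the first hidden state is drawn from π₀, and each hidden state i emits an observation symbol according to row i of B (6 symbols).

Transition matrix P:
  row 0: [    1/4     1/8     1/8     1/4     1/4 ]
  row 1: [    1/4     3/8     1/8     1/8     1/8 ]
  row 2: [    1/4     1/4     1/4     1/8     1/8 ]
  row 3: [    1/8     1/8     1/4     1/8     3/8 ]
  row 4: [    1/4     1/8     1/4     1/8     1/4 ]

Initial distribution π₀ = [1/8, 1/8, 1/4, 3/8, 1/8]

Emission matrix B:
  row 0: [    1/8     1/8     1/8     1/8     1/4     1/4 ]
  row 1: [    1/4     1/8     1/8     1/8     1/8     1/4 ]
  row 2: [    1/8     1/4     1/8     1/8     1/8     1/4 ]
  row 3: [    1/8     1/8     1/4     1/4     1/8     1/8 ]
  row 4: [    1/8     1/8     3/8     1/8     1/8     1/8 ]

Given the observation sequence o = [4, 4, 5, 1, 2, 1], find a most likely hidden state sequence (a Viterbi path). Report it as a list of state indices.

t=0: δ = [3.125e-02, 1.562e-02, 3.125e-02, 4.688e-02, 1.562e-02]  (obs o_0=4)
t=1: δ = [1.953e-03, 9.766e-04, 1.465e-03, 9.766e-04, 2.197e-03]  ψ = [0, 2, 3, 0, 3]  (obs o_1=4)
t=2: δ = [1.373e-04, 9.155e-05, 1.373e-04, 6.104e-05, 6.866e-05]  ψ = [4, 1, 4, 0, 4]  (obs o_2=5)
t=3: δ = [4.292e-06, 4.292e-06, 8.583e-06, 4.292e-06, 4.292e-06]  ψ = [0, 1, 2, 0, 0]  (obs o_3=1)
t=4: δ = [2.682e-07, 2.682e-07, 2.682e-07, 2.682e-07, 6.035e-07]  ψ = [2, 2, 2, 0, 3]  (obs o_4=2)
t=5: δ = [1.886e-08, 1.257e-08, 3.772e-08, 9.430e-09, 1.886e-08]  ψ = [4, 1, 4, 4, 4]  (obs o_5=1)
backtrack: best end state = 2; path = [3, 4, 0, 3, 4, 2]

path = [3, 4, 0, 3, 4, 2]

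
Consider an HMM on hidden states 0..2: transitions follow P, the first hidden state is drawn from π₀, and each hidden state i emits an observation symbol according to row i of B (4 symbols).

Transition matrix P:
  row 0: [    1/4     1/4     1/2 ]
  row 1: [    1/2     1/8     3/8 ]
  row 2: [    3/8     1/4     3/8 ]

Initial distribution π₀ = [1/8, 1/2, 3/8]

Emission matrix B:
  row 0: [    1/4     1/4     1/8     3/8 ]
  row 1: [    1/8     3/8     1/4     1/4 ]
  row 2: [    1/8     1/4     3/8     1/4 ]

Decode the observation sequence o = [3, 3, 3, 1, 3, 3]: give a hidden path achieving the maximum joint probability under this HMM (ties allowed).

path = [1, 0, 2, 1, 0, 2]

t=0: δ = [4.688e-02, 1.250e-01, 9.375e-02]  (obs o_0=3)
t=1: δ = [2.344e-02, 5.859e-03, 1.172e-02]  ψ = [1, 2, 1]  (obs o_1=3)
t=2: δ = [2.197e-03, 1.465e-03, 2.930e-03]  ψ = [0, 0, 0]  (obs o_2=3)
t=3: δ = [2.747e-04, 2.747e-04, 2.747e-04]  ψ = [2, 2, 0]  (obs o_3=1)
t=4: δ = [5.150e-05, 1.717e-05, 3.433e-05]  ψ = [1, 0, 0]  (obs o_4=3)
t=5: δ = [4.828e-06, 3.219e-06, 6.437e-06]  ψ = [0, 0, 0]  (obs o_5=3)
backtrack: best end state = 2; path = [1, 0, 2, 1, 0, 2]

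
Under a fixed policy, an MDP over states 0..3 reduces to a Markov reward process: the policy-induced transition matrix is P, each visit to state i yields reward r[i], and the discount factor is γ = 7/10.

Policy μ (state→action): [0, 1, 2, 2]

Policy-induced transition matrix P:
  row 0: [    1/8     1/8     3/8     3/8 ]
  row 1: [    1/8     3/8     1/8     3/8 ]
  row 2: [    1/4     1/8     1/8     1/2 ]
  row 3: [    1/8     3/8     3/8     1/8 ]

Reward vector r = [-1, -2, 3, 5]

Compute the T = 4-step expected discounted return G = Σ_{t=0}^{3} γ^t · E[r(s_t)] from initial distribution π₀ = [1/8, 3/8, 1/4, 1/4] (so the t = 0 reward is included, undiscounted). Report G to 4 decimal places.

t=0: π = [0.1250, 0.3750, 0.2500, 0.2500], E[r] = 1.1250, γ^t·E[r] = 1.125000, running G = 1.125000
t=1: π = [0.1563, 0.2813, 0.2188, 0.3438], E[r] = 1.6563, γ^t·E[r] = 1.159375, running G = 2.284375
t=2: π = [0.1523, 0.2813, 0.2500, 0.3164], E[r] = 1.6172, γ^t·E[r] = 0.792422, running G = 3.076797
t=3: π = [0.1563, 0.2744, 0.2422, 0.3271], E[r] = 1.6572, γ^t·E[r] = 0.568429, running G = 3.645226

G = 3.6452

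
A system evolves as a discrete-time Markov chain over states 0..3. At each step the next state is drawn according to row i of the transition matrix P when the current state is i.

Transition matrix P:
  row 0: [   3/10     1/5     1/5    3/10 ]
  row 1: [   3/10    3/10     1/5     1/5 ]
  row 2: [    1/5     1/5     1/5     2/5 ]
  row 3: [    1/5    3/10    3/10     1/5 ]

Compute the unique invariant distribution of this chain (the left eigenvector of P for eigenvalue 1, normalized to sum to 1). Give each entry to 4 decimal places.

π = [0.2503, 0.2523, 0.2270, 0.2704]

Balance equations π_j = Σ_i π_i·P[i][j]:
  π_0 = 3/10·π_0 + 3/10·π_1 + 1/5·π_2 + 1/5·π_3
  π_1 = 1/5·π_0 + 3/10·π_1 + 1/5·π_2 + 3/10·π_3
  π_2 = 1/5·π_0 + 1/5·π_1 + 1/5·π_2 + 3/10·π_3
  normalize: π_0 + π_1 + π_2 + π_3 = 1
Solving the linear system gives exactly π = [248/991, 250/991, 225/991, 268/991].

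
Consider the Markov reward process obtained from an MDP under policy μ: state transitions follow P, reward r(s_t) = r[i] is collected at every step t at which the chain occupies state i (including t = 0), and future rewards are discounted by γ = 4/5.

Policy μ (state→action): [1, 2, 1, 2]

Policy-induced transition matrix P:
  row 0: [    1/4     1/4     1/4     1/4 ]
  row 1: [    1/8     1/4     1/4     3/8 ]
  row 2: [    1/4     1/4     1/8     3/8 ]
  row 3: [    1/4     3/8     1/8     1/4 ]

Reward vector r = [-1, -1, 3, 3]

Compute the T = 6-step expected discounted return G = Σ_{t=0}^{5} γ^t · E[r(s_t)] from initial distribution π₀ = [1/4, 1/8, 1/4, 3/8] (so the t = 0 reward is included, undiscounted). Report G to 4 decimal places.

t=0: π = [0.2500, 0.1250, 0.2500, 0.3750], E[r] = 1.5000, γ^t·E[r] = 1.500000, running G = 1.500000
t=1: π = [0.2344, 0.2969, 0.1719, 0.2969], E[r] = 0.8750, γ^t·E[r] = 0.700000, running G = 2.200000
t=2: π = [0.2129, 0.2871, 0.1914, 0.3086], E[r] = 1.0000, γ^t·E[r] = 0.640000, running G = 2.840000
t=3: π = [0.2141, 0.2886, 0.1875, 0.3098], E[r] = 0.9893, γ^t·E[r] = 0.506500, running G = 3.346500
t=4: π = [0.2139, 0.2887, 0.1878, 0.3095], E[r] = 0.9894, γ^t·E[r] = 0.405250, running G = 3.751750
t=5: π = [0.2139, 0.2887, 0.1878, 0.3096], E[r] = 0.9896, γ^t·E[r] = 0.324275, running G = 4.076025

G = 4.0760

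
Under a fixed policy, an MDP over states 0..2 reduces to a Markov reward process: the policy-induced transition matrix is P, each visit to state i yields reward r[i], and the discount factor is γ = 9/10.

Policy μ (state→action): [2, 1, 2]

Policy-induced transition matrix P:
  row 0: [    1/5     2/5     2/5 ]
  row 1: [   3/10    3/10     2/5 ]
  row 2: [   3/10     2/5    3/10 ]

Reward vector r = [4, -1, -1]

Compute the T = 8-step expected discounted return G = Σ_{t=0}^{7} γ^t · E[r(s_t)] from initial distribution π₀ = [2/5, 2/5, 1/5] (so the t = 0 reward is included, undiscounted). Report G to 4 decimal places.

t=0: π = [0.4000, 0.4000, 0.2000], E[r] = 1.0000, γ^t·E[r] = 1.000000, running G = 1.000000
t=1: π = [0.2600, 0.3600, 0.3800], E[r] = 0.3000, γ^t·E[r] = 0.270000, running G = 1.270000
t=2: π = [0.2740, 0.3640, 0.3620], E[r] = 0.3700, γ^t·E[r] = 0.299700, running G = 1.569700
t=3: π = [0.2726, 0.3636, 0.3638], E[r] = 0.3630, γ^t·E[r] = 0.264627, running G = 1.834327
t=4: π = [0.2727, 0.3636, 0.3636], E[r] = 0.3637, γ^t·E[r] = 0.238624, running G = 2.072951
t=5: π = [0.2727, 0.3636, 0.3636], E[r] = 0.3636, γ^t·E[r] = 0.214720, running G = 2.287670
t=6: π = [0.2727, 0.3636, 0.3636], E[r] = 0.3636, γ^t·E[r] = 0.193252, running G = 2.480922
t=7: π = [0.2727, 0.3636, 0.3636], E[r] = 0.3636, γ^t·E[r] = 0.173926, running G = 2.654848

G = 2.6548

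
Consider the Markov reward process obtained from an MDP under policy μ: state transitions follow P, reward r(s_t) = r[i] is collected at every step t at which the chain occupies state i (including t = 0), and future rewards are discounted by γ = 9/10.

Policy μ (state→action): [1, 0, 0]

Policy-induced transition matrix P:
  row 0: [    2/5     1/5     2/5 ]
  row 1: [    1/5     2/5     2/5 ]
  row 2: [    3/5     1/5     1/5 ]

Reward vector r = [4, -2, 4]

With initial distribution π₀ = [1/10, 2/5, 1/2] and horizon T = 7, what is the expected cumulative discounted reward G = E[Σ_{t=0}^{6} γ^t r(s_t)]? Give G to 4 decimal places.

t=0: π = [0.1000, 0.4000, 0.5000], E[r] = 1.6000, γ^t·E[r] = 1.600000, running G = 1.600000
t=1: π = [0.4200, 0.2800, 0.3000], E[r] = 2.3200, γ^t·E[r] = 2.088000, running G = 3.688000
t=2: π = [0.4040, 0.2560, 0.3400], E[r] = 2.4640, γ^t·E[r] = 1.995840, running G = 5.683840
t=3: π = [0.4168, 0.2512, 0.3320], E[r] = 2.4928, γ^t·E[r] = 1.817251, running G = 7.501091
t=4: π = [0.4162, 0.2502, 0.3336], E[r] = 2.4986, γ^t·E[r] = 1.639305, running G = 9.140396
t=5: π = [0.4167, 0.2500, 0.3333], E[r] = 2.4997, γ^t·E[r] = 1.476055, running G = 10.616451
t=6: π = [0.4166, 0.2500, 0.3333], E[r] = 2.4999, γ^t·E[r] = 1.328572, running G = 11.945023

G = 11.9450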